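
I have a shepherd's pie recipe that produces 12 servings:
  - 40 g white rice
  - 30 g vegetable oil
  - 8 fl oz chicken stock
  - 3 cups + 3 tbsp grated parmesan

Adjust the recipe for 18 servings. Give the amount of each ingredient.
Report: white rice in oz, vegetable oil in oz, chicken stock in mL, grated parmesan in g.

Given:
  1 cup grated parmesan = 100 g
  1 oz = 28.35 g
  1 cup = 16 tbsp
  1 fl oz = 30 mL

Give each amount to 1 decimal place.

white rice: 2.1 oz; vegetable oil: 1.6 oz; chicken stock: 360.0 mL; grated parmesan: 478.1 g

Scaling factor: 18/12 = 3/2 = 1.5.
white rice: 40 g × 3/2 ÷ 28.35 g/oz ≈ 2.1 oz
vegetable oil: 30 g × 3/2 ÷ 28.35 g/oz ≈ 1.6 oz
chicken stock: 8 fl oz × 3/2 × 30 mL/fl oz = 360.0 mL
grated parmesan: (3 cup + 3 tbsp = 3.1875 cup) × 3/2 × 100 g/cup ≈ 478.1 g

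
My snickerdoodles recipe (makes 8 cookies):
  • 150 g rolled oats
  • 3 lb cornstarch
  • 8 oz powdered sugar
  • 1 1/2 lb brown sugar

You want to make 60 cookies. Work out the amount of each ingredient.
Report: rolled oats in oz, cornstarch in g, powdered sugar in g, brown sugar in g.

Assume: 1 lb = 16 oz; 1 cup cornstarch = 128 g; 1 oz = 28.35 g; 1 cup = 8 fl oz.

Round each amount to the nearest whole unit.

Scaling factor: 60/8 = 15/2 = 7.5.
rolled oats: 150 g × 15/2 ÷ 28.35 g/oz ≈ 40 oz
cornstarch: 3 lb × 15/2 × 16 oz/lb × 28.35 g/oz = 10206 g
powdered sugar: 8 oz × 15/2 × 28.35 g/oz = 1701 g
brown sugar: 1.5 lb × 15/2 × 16 oz/lb × 28.35 g/oz = 5103 g

rolled oats: 40 oz; cornstarch: 10206 g; powdered sugar: 1701 g; brown sugar: 5103 g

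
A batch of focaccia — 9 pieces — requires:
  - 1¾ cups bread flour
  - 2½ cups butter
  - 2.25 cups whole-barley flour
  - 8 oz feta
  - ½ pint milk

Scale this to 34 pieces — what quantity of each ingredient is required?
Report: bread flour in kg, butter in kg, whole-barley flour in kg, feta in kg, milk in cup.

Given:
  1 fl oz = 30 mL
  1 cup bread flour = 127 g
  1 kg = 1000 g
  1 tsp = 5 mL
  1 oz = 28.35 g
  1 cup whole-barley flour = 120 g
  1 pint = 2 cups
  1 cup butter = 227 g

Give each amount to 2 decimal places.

Scaling factor: 34/9.
bread flour: 1.75 cup × 34/9 × 127 g/cup ÷ 1000 g/kg ≈ 0.84 kg
butter: 2.5 cup × 34/9 × 227 g/cup ÷ 1000 g/kg ≈ 2.14 kg
whole-barley flour: 2.25 cup × 34/9 × 120 g/cup ÷ 1000 g/kg = 1.02 kg
feta: 8 oz × 34/9 × 28.35 g/oz ÷ 1000 g/kg ≈ 0.86 kg
milk: 0.5 pint × 34/9 × 2 cup/pint ≈ 3.78 cup

bread flour: 0.84 kg; butter: 2.14 kg; whole-barley flour: 1.02 kg; feta: 0.86 kg; milk: 3.78 cup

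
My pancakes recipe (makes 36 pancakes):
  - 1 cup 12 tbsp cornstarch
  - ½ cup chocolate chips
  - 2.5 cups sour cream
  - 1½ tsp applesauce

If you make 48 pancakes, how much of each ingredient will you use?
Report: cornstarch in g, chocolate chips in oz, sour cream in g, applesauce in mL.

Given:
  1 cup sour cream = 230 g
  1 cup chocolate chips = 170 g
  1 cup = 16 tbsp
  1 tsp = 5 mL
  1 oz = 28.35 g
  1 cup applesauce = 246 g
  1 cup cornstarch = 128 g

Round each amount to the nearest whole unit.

Scaling factor: 48/36 = 4/3.
cornstarch: (1 cup + 12 tbsp = 1.75 cup) × 4/3 × 128 g/cup ≈ 299 g
chocolate chips: 0.5 cup × 4/3 × 170 g/cup ÷ 28.35 g/oz ≈ 4 oz
sour cream: 2.5 cup × 4/3 × 230 g/cup ≈ 767 g
applesauce: 1.5 tsp × 4/3 × 5 mL/tsp = 10 mL

cornstarch: 299 g; chocolate chips: 4 oz; sour cream: 767 g; applesauce: 10 mL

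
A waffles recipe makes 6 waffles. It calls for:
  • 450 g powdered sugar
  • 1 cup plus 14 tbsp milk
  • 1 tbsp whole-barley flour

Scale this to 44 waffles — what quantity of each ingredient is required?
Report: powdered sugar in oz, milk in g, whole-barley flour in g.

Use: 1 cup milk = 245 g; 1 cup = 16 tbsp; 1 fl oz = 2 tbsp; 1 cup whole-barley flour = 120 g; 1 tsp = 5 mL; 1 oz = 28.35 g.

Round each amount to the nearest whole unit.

Scaling factor: 44/6 = 22/3.
powdered sugar: 450 g × 22/3 ÷ 28.35 g/oz ≈ 116 oz
milk: (1 cup + 14 tbsp = 1.875 cup) × 22/3 × 245 g/cup ≈ 3369 g
whole-barley flour: 1 tbsp × 22/3 ÷ 16 tbsp/cup × 120 g/cup = 55 g

powdered sugar: 116 oz; milk: 3369 g; whole-barley flour: 55 g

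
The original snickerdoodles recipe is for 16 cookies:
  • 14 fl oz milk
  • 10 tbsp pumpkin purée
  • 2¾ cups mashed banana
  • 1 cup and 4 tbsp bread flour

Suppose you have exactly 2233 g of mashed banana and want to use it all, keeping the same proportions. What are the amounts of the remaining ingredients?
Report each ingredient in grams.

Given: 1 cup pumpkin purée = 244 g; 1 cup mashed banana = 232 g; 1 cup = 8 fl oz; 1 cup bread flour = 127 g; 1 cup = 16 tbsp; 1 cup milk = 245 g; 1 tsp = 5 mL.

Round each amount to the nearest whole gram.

milk: 1501 g; pumpkin purée: 534 g; bread flour: 556 g

The original recipe has 638 g of mashed banana, so the scaling factor is 2233 ÷ 638 = 7/2 = 3.5.
milk: 14 fl oz × 7/2 ÷ 8 fl oz/cup × 245 g/cup ≈ 1501 g
pumpkin purée: 10 tbsp × 7/2 ÷ 16 tbsp/cup × 244 g/cup ≈ 534 g
bread flour: (1 cup + 4 tbsp = 1.25 cup) × 7/2 × 127 g/cup ≈ 556 g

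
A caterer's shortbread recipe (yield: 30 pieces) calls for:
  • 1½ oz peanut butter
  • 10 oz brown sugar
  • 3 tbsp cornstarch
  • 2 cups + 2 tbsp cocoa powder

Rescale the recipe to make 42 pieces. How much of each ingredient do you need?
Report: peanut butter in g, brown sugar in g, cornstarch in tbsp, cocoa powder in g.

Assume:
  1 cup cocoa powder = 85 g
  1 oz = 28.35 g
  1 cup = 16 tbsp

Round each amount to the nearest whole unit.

peanut butter: 60 g; brown sugar: 397 g; cornstarch: 4 tbsp; cocoa powder: 253 g

Scaling factor: 42/30 = 7/5 = 1.4.
peanut butter: 1.5 oz × 7/5 × 28.35 g/oz ≈ 60 g
brown sugar: 10 oz × 7/5 × 28.35 g/oz ≈ 397 g
cornstarch: 3 tbsp × 7/5 ≈ 4 tbsp
cocoa powder: (2 cup + 2 tbsp = 2.125 cup) × 7/5 × 85 g/cup ≈ 253 g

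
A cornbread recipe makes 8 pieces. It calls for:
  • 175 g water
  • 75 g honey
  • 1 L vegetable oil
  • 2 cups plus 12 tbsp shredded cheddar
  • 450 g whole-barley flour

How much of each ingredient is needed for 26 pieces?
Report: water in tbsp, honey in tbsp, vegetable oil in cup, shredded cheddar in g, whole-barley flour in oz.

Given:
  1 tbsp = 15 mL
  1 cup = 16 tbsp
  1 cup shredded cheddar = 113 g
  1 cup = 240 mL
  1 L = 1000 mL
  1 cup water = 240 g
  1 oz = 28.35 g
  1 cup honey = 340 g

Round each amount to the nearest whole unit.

water: 38 tbsp; honey: 11 tbsp; vegetable oil: 14 cup; shredded cheddar: 1010 g; whole-barley flour: 52 oz

Scaling factor: 26/8 = 13/4 = 3.25.
water: 175 g × 13/4 ÷ 240 g/cup × 16 tbsp/cup ≈ 38 tbsp
honey: 75 g × 13/4 ÷ 340 g/cup × 16 tbsp/cup ≈ 11 tbsp
vegetable oil: 1 L × 13/4 × 1000 mL/L ÷ 240 mL/cup ≈ 14 cup
shredded cheddar: (2 cup + 12 tbsp = 2.75 cup) × 13/4 × 113 g/cup ≈ 1010 g
whole-barley flour: 450 g × 13/4 ÷ 28.35 g/oz ≈ 52 oz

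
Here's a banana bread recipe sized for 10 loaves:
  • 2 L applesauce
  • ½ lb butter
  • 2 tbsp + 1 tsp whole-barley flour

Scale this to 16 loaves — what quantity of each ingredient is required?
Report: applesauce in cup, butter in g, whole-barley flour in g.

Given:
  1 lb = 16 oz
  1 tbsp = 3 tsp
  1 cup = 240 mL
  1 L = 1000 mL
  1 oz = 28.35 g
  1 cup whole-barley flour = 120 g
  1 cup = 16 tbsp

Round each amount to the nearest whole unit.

applesauce: 13 cup; butter: 363 g; whole-barley flour: 28 g

Scaling factor: 16/10 = 8/5 = 1.6.
applesauce: 2 L × 8/5 × 1000 mL/L ÷ 240 mL/cup ≈ 13 cup
butter: 0.5 lb × 8/5 × 16 oz/lb × 28.35 g/oz ≈ 363 g
whole-barley flour: (2 tbsp + 1 tsp = 7/3 tbsp) × 8/5 ÷ 16 tbsp/cup × 120 g/cup = 28 g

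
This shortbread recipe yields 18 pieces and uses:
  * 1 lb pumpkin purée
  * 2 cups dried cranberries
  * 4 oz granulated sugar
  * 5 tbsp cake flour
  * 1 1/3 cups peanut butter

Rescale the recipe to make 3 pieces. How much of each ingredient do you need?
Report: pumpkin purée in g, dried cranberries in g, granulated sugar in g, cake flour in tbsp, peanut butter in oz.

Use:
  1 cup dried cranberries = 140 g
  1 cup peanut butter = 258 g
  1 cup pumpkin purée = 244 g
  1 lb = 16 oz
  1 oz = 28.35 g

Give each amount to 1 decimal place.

pumpkin purée: 75.6 g; dried cranberries: 46.7 g; granulated sugar: 18.9 g; cake flour: 0.8 tbsp; peanut butter: 2.0 oz

Scaling factor: 3/18 = 1/6.
pumpkin purée: 1 lb × 1/6 × 16 oz/lb × 28.35 g/oz = 75.6 g
dried cranberries: 2 cup × 1/6 × 140 g/cup ≈ 46.7 g
granulated sugar: 4 oz × 1/6 × 28.35 g/oz = 18.9 g
cake flour: 5 tbsp × 1/6 ≈ 0.8 tbsp
peanut butter: 4/3 cup × 1/6 × 258 g/cup ÷ 28.35 g/oz ≈ 2.0 oz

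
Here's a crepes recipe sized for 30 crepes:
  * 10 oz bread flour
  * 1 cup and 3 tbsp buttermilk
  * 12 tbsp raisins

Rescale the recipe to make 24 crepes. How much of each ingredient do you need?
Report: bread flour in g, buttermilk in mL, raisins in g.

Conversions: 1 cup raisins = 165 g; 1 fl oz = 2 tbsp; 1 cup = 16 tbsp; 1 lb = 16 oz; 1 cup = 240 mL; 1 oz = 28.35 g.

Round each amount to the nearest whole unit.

bread flour: 227 g; buttermilk: 228 mL; raisins: 99 g

Scaling factor: 24/30 = 4/5 = 0.8.
bread flour: 10 oz × 4/5 × 28.35 g/oz ≈ 227 g
buttermilk: (1 cup + 3 tbsp = 1.1875 cup) × 4/5 × 240 mL/cup = 228 mL
raisins: 12 tbsp × 4/5 ÷ 16 tbsp/cup × 165 g/cup = 99 g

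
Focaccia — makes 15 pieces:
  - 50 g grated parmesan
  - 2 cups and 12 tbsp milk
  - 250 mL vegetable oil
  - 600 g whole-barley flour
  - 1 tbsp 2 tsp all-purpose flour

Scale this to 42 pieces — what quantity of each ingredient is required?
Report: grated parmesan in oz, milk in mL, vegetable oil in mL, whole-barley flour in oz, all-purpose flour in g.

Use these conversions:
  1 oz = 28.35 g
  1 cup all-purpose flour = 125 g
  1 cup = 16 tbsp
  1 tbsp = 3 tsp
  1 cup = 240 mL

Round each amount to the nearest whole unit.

grated parmesan: 5 oz; milk: 1848 mL; vegetable oil: 700 mL; whole-barley flour: 59 oz; all-purpose flour: 36 g

Scaling factor: 42/15 = 14/5 = 2.8.
grated parmesan: 50 g × 14/5 ÷ 28.35 g/oz ≈ 5 oz
milk: (2 cup + 12 tbsp = 2.75 cup) × 14/5 × 240 mL/cup = 1848 mL
vegetable oil: 250 mL × 14/5 = 700 mL
whole-barley flour: 600 g × 14/5 ÷ 28.35 g/oz ≈ 59 oz
all-purpose flour: (1 tbsp + 2 tsp = 5/3 tbsp) × 14/5 ÷ 16 tbsp/cup × 125 g/cup ≈ 36 g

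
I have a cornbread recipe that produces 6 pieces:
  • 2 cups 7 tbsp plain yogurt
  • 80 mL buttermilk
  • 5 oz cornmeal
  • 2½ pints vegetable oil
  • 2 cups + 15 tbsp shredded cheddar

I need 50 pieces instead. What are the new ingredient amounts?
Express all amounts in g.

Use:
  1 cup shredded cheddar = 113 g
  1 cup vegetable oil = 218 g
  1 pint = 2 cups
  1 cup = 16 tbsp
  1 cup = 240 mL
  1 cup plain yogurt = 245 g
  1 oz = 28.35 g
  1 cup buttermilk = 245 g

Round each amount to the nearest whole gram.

Scaling factor: 50/6 = 25/3.
plain yogurt: (2 cup + 7 tbsp = 2.4375 cup) × 25/3 × 245 g/cup ≈ 4977 g
buttermilk: 80 mL × 25/3 ÷ 240 mL/cup × 245 g/cup ≈ 681 g
cornmeal: 5 oz × 25/3 × 28.35 g/oz ≈ 1181 g
vegetable oil: 2.5 pint × 25/3 × 2 cup/pint × 218 g/cup ≈ 9083 g
shredded cheddar: (2 cup + 15 tbsp = 2.9375 cup) × 25/3 × 113 g/cup ≈ 2766 g

plain yogurt: 4977 g; buttermilk: 681 g; cornmeal: 1181 g; vegetable oil: 9083 g; shredded cheddar: 2766 g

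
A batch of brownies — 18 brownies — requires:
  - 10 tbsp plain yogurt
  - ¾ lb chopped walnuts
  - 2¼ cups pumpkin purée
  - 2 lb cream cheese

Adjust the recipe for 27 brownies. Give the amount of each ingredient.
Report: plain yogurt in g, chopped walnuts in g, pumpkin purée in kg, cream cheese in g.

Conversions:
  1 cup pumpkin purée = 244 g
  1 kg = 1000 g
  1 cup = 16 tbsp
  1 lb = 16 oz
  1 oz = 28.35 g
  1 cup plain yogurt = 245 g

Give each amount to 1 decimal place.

Scaling factor: 27/18 = 3/2 = 1.5.
plain yogurt: 10 tbsp × 3/2 ÷ 16 tbsp/cup × 245 g/cup ≈ 229.7 g
chopped walnuts: 0.75 lb × 3/2 × 16 oz/lb × 28.35 g/oz = 510.3 g
pumpkin purée: 2.25 cup × 3/2 × 244 g/cup ÷ 1000 g/kg ≈ 0.8 kg
cream cheese: 2 lb × 3/2 × 16 oz/lb × 28.35 g/oz = 1360.8 g

plain yogurt: 229.7 g; chopped walnuts: 510.3 g; pumpkin purée: 0.8 kg; cream cheese: 1360.8 g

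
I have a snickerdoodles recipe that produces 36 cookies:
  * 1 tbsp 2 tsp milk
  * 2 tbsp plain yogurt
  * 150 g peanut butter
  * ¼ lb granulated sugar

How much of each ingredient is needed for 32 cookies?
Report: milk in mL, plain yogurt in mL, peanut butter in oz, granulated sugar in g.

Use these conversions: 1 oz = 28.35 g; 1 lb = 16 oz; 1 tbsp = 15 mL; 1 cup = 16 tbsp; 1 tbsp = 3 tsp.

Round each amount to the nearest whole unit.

milk: 22 mL; plain yogurt: 27 mL; peanut butter: 5 oz; granulated sugar: 101 g

Scaling factor: 32/36 = 8/9.
milk: (1 tbsp + 2 tsp = 5/3 tbsp) × 8/9 × 15 mL/tbsp ≈ 22 mL
plain yogurt: 2 tbsp × 8/9 × 15 mL/tbsp ≈ 27 mL
peanut butter: 150 g × 8/9 ÷ 28.35 g/oz ≈ 5 oz
granulated sugar: 0.25 lb × 8/9 × 16 oz/lb × 28.35 g/oz ≈ 101 g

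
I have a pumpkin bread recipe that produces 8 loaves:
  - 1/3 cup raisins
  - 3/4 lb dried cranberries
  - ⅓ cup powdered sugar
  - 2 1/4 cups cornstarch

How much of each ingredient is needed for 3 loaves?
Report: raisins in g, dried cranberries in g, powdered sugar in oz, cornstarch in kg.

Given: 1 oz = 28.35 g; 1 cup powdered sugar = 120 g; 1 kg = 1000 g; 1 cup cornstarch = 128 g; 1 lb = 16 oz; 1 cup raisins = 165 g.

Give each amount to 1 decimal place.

Scaling factor: 3/8 = 0.375.
raisins: 1/3 cup × 3/8 × 165 g/cup ≈ 20.6 g
dried cranberries: 0.75 lb × 3/8 × 16 oz/lb × 28.35 g/oz ≈ 127.6 g
powdered sugar: 1/3 cup × 3/8 × 120 g/cup ÷ 28.35 g/oz ≈ 0.5 oz
cornstarch: 2.25 cup × 3/8 × 128 g/cup ÷ 1000 g/kg ≈ 0.1 kg

raisins: 20.6 g; dried cranberries: 127.6 g; powdered sugar: 0.5 oz; cornstarch: 0.1 kg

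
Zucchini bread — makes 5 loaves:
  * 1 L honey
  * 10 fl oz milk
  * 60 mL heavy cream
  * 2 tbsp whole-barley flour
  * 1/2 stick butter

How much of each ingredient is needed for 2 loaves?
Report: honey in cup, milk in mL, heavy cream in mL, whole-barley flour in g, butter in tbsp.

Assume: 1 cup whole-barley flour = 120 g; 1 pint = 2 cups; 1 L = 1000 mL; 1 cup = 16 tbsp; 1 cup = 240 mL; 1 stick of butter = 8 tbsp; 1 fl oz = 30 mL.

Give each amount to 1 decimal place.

honey: 1.7 cup; milk: 120.0 mL; heavy cream: 24.0 mL; whole-barley flour: 6.0 g; butter: 1.6 tbsp

Scaling factor: 2/5 = 0.4.
honey: 1 L × 2/5 × 1000 mL/L ÷ 240 mL/cup ≈ 1.7 cup
milk: 10 fl oz × 2/5 × 30 mL/fl oz = 120.0 mL
heavy cream: 60 mL × 2/5 = 24.0 mL
whole-barley flour: 2 tbsp × 2/5 ÷ 16 tbsp/cup × 120 g/cup = 6.0 g
butter: 0.5 stick × 2/5 × 8 tbsp/stick = 1.6 tbsp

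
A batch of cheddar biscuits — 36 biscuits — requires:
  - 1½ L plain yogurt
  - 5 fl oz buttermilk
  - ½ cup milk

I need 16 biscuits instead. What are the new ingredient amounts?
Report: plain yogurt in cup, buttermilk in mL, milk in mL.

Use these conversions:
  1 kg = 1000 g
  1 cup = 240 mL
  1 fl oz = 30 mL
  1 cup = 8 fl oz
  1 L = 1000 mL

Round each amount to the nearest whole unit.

Scaling factor: 16/36 = 4/9.
plain yogurt: 1.5 L × 4/9 × 1000 mL/L ÷ 240 mL/cup ≈ 3 cup
buttermilk: 5 fl oz × 4/9 × 30 mL/fl oz ≈ 67 mL
milk: 0.5 cup × 4/9 × 240 mL/cup ≈ 53 mL

plain yogurt: 3 cup; buttermilk: 67 mL; milk: 53 mL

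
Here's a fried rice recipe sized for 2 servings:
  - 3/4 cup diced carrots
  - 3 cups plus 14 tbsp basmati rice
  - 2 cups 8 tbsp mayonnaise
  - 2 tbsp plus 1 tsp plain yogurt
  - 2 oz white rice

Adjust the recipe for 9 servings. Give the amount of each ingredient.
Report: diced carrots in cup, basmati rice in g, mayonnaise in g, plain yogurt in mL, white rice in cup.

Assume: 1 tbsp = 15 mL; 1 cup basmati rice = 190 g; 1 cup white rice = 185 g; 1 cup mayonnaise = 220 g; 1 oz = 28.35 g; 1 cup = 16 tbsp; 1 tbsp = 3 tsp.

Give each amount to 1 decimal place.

diced carrots: 3.4 cup; basmati rice: 3313.1 g; mayonnaise: 2475.0 g; plain yogurt: 157.5 mL; white rice: 1.4 cup

Scaling factor: 9/2 = 4.5.
diced carrots: 0.75 cup × 9/2 ≈ 3.4 cup
basmati rice: (3 cup + 14 tbsp = 3.875 cup) × 9/2 × 190 g/cup ≈ 3313.1 g
mayonnaise: (2 cup + 8 tbsp = 2.5 cup) × 9/2 × 220 g/cup = 2475.0 g
plain yogurt: (2 tbsp + 1 tsp = 7/3 tbsp) × 9/2 × 15 mL/tbsp = 157.5 mL
white rice: 2 oz × 9/2 × 28.35 g/oz ÷ 185 g/cup ≈ 1.4 cup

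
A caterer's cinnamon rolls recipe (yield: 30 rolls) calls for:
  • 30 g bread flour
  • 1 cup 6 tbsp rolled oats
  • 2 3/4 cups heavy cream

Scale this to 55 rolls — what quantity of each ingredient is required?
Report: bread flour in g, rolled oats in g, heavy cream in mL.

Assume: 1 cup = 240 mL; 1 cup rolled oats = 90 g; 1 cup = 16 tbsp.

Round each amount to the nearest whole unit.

Scaling factor: 55/30 = 11/6.
bread flour: 30 g × 11/6 = 55 g
rolled oats: (1 cup + 6 tbsp = 1.375 cup) × 11/6 × 90 g/cup ≈ 227 g
heavy cream: 2.75 cup × 11/6 × 240 mL/cup = 1210 mL

bread flour: 55 g; rolled oats: 227 g; heavy cream: 1210 mL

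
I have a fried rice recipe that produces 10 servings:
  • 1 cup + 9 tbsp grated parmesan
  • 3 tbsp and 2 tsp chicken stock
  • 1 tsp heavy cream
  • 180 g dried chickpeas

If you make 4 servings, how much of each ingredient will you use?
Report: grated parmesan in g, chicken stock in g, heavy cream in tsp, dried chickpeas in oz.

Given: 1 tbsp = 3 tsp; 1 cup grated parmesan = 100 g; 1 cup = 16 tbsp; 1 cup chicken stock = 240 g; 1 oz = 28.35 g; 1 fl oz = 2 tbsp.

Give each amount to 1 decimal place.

grated parmesan: 62.5 g; chicken stock: 22.0 g; heavy cream: 0.4 tsp; dried chickpeas: 2.5 oz

Scaling factor: 4/10 = 2/5 = 0.4.
grated parmesan: (1 cup + 9 tbsp = 1.5625 cup) × 2/5 × 100 g/cup = 62.5 g
chicken stock: (3 tbsp + 2 tsp = 11/3 tbsp) × 2/5 ÷ 16 tbsp/cup × 240 g/cup = 22.0 g
heavy cream: 1 tsp × 2/5 = 0.4 tsp
dried chickpeas: 180 g × 2/5 ÷ 28.35 g/oz ≈ 2.5 oz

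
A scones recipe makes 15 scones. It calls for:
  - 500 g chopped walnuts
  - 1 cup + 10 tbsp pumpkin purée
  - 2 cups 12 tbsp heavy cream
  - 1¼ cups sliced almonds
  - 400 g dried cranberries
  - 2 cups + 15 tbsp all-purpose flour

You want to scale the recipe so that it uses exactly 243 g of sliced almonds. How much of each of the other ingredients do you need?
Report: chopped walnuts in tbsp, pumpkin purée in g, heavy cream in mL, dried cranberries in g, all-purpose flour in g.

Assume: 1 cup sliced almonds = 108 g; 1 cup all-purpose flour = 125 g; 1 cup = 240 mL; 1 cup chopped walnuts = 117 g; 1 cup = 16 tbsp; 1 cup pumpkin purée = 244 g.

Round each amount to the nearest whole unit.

The original recipe has 135 g of sliced almonds, so the scaling factor is 243 ÷ 135 = 9/5 = 1.8.
chopped walnuts: 500 g × 9/5 ÷ 117 g/cup × 16 tbsp/cup ≈ 123 tbsp
pumpkin purée: (1 cup + 10 tbsp = 1.625 cup) × 9/5 × 244 g/cup ≈ 714 g
heavy cream: (2 cup + 12 tbsp = 2.75 cup) × 9/5 × 240 mL/cup = 1188 mL
dried cranberries: 400 g × 9/5 = 720 g
all-purpose flour: (2 cup + 15 tbsp = 2.9375 cup) × 9/5 × 125 g/cup ≈ 661 g

chopped walnuts: 123 tbsp; pumpkin purée: 714 g; heavy cream: 1188 mL; dried cranberries: 720 g; all-purpose flour: 661 g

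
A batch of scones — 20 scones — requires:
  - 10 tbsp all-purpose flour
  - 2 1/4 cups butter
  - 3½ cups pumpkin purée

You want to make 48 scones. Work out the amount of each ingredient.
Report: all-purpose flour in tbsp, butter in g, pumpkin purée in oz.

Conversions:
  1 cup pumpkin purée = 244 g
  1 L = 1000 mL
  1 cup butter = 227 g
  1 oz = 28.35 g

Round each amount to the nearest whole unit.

Scaling factor: 48/20 = 12/5 = 2.4.
all-purpose flour: 10 tbsp × 12/5 = 24 tbsp
butter: 2.25 cup × 12/5 × 227 g/cup ≈ 1226 g
pumpkin purée: 3.5 cup × 12/5 × 244 g/cup ÷ 28.35 g/oz ≈ 72 oz

all-purpose flour: 24 tbsp; butter: 1226 g; pumpkin purée: 72 oz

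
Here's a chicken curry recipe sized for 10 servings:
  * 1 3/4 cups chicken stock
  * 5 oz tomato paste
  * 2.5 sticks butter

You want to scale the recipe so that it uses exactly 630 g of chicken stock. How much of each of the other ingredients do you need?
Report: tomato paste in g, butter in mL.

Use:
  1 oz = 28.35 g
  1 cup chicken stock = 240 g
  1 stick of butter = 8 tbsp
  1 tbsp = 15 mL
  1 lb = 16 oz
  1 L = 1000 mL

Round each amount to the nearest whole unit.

The original recipe has 420 g of chicken stock, so the scaling factor is 630 ÷ 420 = 3/2 = 1.5.
tomato paste: 5 oz × 3/2 × 28.35 g/oz ≈ 213 g
butter: 2.5 stick × 3/2 × 8 tbsp/stick × 15 mL/tbsp = 450 mL

tomato paste: 213 g; butter: 450 mL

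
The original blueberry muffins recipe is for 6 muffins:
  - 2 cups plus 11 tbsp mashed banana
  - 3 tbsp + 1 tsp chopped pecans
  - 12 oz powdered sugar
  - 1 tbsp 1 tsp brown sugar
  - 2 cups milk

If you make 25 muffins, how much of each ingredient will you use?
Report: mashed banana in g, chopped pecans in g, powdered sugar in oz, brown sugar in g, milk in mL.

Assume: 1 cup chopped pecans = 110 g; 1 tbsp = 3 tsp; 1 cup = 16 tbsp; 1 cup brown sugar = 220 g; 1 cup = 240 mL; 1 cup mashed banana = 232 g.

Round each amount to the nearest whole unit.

mashed banana: 2598 g; chopped pecans: 95 g; powdered sugar: 50 oz; brown sugar: 76 g; milk: 2000 mL

Scaling factor: 25/6.
mashed banana: (2 cup + 11 tbsp = 2.6875 cup) × 25/6 × 232 g/cup ≈ 2598 g
chopped pecans: (3 tbsp + 1 tsp = 10/3 tbsp) × 25/6 ÷ 16 tbsp/cup × 110 g/cup ≈ 95 g
powdered sugar: 12 oz × 25/6 = 50 oz
brown sugar: (1 tbsp + 1 tsp = 4/3 tbsp) × 25/6 ÷ 16 tbsp/cup × 220 g/cup ≈ 76 g
milk: 2 cup × 25/6 × 240 mL/cup = 2000 mL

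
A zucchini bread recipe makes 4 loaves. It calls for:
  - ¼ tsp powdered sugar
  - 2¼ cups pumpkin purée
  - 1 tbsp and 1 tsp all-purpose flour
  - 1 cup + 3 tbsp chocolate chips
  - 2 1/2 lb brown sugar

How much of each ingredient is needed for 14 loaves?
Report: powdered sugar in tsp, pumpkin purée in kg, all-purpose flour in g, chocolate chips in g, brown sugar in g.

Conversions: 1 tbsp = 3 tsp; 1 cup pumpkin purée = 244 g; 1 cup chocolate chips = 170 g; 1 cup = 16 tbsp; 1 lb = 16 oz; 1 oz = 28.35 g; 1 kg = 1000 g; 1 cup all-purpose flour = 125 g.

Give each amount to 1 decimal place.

powdered sugar: 0.9 tsp; pumpkin purée: 1.9 kg; all-purpose flour: 36.5 g; chocolate chips: 706.6 g; brown sugar: 3969.0 g

Scaling factor: 14/4 = 7/2 = 3.5.
powdered sugar: 0.25 tsp × 7/2 ≈ 0.9 tsp
pumpkin purée: 2.25 cup × 7/2 × 244 g/cup ÷ 1000 g/kg ≈ 1.9 kg
all-purpose flour: (1 tbsp + 1 tsp = 4/3 tbsp) × 7/2 ÷ 16 tbsp/cup × 125 g/cup ≈ 36.5 g
chocolate chips: (1 cup + 3 tbsp = 1.1875 cup) × 7/2 × 170 g/cup ≈ 706.6 g
brown sugar: 2.5 lb × 7/2 × 16 oz/lb × 28.35 g/oz = 3969.0 g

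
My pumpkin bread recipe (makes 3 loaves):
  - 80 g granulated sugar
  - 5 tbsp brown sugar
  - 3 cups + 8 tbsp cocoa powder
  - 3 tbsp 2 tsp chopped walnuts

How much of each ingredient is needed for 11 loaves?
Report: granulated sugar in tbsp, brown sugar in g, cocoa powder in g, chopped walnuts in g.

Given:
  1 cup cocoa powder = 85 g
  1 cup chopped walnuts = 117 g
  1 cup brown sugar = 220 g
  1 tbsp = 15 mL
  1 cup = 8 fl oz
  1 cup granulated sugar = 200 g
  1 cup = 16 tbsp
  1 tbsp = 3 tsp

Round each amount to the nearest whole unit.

granulated sugar: 23 tbsp; brown sugar: 252 g; cocoa powder: 1091 g; chopped walnuts: 98 g

Scaling factor: 11/3.
granulated sugar: 80 g × 11/3 ÷ 200 g/cup × 16 tbsp/cup ≈ 23 tbsp
brown sugar: 5 tbsp × 11/3 ÷ 16 tbsp/cup × 220 g/cup ≈ 252 g
cocoa powder: (3 cup + 8 tbsp = 3.5 cup) × 11/3 × 85 g/cup ≈ 1091 g
chopped walnuts: (3 tbsp + 2 tsp = 11/3 tbsp) × 11/3 ÷ 16 tbsp/cup × 117 g/cup ≈ 98 g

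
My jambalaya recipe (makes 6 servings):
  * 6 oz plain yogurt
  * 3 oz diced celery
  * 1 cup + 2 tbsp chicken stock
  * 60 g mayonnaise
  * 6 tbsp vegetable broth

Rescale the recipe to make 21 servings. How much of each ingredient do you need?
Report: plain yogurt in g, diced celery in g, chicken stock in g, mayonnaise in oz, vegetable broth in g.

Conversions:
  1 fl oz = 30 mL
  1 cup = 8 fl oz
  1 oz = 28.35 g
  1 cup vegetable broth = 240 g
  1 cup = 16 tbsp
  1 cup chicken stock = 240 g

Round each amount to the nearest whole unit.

plain yogurt: 595 g; diced celery: 298 g; chicken stock: 945 g; mayonnaise: 7 oz; vegetable broth: 315 g

Scaling factor: 21/6 = 7/2 = 3.5.
plain yogurt: 6 oz × 7/2 × 28.35 g/oz ≈ 595 g
diced celery: 3 oz × 7/2 × 28.35 g/oz ≈ 298 g
chicken stock: (1 cup + 2 tbsp = 1.125 cup) × 7/2 × 240 g/cup = 945 g
mayonnaise: 60 g × 7/2 ÷ 28.35 g/oz ≈ 7 oz
vegetable broth: 6 tbsp × 7/2 ÷ 16 tbsp/cup × 240 g/cup = 315 g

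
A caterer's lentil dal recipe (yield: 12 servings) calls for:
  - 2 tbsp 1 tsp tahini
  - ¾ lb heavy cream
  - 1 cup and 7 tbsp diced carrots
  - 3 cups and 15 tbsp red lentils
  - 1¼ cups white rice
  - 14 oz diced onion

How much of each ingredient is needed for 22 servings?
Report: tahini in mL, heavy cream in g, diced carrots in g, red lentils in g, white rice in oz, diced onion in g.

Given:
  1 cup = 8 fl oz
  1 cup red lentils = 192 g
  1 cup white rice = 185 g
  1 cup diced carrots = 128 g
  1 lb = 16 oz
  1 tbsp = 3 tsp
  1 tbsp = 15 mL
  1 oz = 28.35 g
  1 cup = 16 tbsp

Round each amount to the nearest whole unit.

Scaling factor: 22/12 = 11/6.
tahini: (2 tbsp + 1 tsp = 7/3 tbsp) × 11/6 × 15 mL/tbsp ≈ 64 mL
heavy cream: 0.75 lb × 11/6 × 16 oz/lb × 28.35 g/oz ≈ 624 g
diced carrots: (1 cup + 7 tbsp = 1.4375 cup) × 11/6 × 128 g/cup ≈ 337 g
red lentils: (3 cup + 15 tbsp = 3.9375 cup) × 11/6 × 192 g/cup = 1386 g
white rice: 1.25 cup × 11/6 × 185 g/cup ÷ 28.35 g/oz ≈ 15 oz
diced onion: 14 oz × 11/6 × 28.35 g/oz ≈ 728 g

tahini: 64 mL; heavy cream: 624 g; diced carrots: 337 g; red lentils: 1386 g; white rice: 15 oz; diced onion: 728 g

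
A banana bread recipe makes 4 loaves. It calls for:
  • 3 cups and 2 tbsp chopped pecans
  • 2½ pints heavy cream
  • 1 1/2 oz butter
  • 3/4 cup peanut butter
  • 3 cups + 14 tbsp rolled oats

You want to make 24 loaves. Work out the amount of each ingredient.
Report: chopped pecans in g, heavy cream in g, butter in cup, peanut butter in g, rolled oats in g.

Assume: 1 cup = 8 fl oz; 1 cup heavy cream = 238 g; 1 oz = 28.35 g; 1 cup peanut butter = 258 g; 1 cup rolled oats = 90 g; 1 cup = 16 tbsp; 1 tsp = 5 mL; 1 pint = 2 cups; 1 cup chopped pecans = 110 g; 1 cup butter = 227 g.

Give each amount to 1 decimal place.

Scaling factor: 24/4 = 6.
chopped pecans: (3 cup + 2 tbsp = 3.125 cup) × 6 × 110 g/cup = 2062.5 g
heavy cream: 2.5 pint × 6 × 2 cup/pint × 238 g/cup = 7140.0 g
butter: 1.5 oz × 6 × 28.35 g/oz ÷ 227 g/cup ≈ 1.1 cup
peanut butter: 0.75 cup × 6 × 258 g/cup = 1161.0 g
rolled oats: (3 cup + 14 tbsp = 3.875 cup) × 6 × 90 g/cup = 2092.5 g

chopped pecans: 2062.5 g; heavy cream: 7140.0 g; butter: 1.1 cup; peanut butter: 1161.0 g; rolled oats: 2092.5 g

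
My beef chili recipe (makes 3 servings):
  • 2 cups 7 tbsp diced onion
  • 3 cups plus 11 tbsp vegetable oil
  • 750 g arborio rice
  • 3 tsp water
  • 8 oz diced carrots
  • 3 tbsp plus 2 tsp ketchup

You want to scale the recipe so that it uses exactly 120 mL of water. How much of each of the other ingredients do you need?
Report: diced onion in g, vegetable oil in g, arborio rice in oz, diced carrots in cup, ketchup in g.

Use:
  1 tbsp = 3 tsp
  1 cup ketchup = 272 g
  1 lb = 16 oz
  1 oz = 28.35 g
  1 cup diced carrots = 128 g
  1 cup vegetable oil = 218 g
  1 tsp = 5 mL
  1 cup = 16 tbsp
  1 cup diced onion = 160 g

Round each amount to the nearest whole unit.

The original recipe has 15 mL of water, so the scaling factor is 120 ÷ 15 = 8.
diced onion: (2 cup + 7 tbsp = 2.4375 cup) × 8 × 160 g/cup = 3120 g
vegetable oil: (3 cup + 11 tbsp = 3.6875 cup) × 8 × 218 g/cup = 6431 g
arborio rice: 750 g × 8 ÷ 28.35 g/oz ≈ 212 oz
diced carrots: 8 oz × 8 × 28.35 g/oz ÷ 128 g/cup ≈ 14 cup
ketchup: (3 tbsp + 2 tsp = 11/3 tbsp) × 8 ÷ 16 tbsp/cup × 272 g/cup ≈ 499 g

diced onion: 3120 g; vegetable oil: 6431 g; arborio rice: 212 oz; diced carrots: 14 cup; ketchup: 499 g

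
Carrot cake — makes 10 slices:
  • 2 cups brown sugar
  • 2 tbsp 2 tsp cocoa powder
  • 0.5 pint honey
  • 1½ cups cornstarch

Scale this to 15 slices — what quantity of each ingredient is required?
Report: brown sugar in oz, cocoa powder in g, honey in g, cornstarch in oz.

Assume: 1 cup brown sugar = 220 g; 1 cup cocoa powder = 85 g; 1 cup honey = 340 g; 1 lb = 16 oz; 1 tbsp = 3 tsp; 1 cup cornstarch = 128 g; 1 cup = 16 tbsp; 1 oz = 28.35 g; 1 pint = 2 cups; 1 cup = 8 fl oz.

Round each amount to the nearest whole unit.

Scaling factor: 15/10 = 3/2 = 1.5.
brown sugar: 2 cup × 3/2 × 220 g/cup ÷ 28.35 g/oz ≈ 23 oz
cocoa powder: (2 tbsp + 2 tsp = 8/3 tbsp) × 3/2 ÷ 16 tbsp/cup × 85 g/cup ≈ 21 g
honey: 0.5 pint × 3/2 × 2 cup/pint × 340 g/cup = 510 g
cornstarch: 1.5 cup × 3/2 × 128 g/cup ÷ 28.35 g/oz ≈ 10 oz

brown sugar: 23 oz; cocoa powder: 21 g; honey: 510 g; cornstarch: 10 oz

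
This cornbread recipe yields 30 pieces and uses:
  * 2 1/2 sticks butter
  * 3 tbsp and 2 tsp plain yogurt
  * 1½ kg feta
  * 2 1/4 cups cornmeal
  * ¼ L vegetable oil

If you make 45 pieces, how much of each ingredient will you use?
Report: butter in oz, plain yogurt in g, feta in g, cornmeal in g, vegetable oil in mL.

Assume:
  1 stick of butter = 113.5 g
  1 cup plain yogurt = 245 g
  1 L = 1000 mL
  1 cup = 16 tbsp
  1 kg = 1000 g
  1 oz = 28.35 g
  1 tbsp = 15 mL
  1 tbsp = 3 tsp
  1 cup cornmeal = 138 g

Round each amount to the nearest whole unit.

Scaling factor: 45/30 = 3/2 = 1.5.
butter: 2.5 stick × 3/2 × 113.5 g/stick ÷ 28.35 g/oz ≈ 15 oz
plain yogurt: (3 tbsp + 2 tsp = 11/3 tbsp) × 3/2 ÷ 16 tbsp/cup × 245 g/cup ≈ 84 g
feta: 1.5 kg × 3/2 × 1000 g/kg = 2250 g
cornmeal: 2.25 cup × 3/2 × 138 g/cup ≈ 466 g
vegetable oil: 0.25 L × 3/2 × 1000 mL/L = 375 mL

butter: 15 oz; plain yogurt: 84 g; feta: 2250 g; cornmeal: 466 g; vegetable oil: 375 mL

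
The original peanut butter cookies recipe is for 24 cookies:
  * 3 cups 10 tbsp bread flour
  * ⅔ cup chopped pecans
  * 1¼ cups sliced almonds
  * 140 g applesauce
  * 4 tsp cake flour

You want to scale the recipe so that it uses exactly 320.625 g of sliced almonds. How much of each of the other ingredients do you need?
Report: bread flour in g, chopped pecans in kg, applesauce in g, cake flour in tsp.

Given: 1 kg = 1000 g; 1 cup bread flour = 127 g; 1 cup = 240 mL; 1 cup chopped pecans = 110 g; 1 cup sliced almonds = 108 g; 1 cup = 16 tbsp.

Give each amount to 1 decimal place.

bread flour: 1093.4 g; chopped pecans: 0.2 kg; applesauce: 332.5 g; cake flour: 9.5 tsp

The original recipe has 135 g of sliced almonds, so the scaling factor is 320.625 ÷ 135 = 19/8 = 2.375.
bread flour: (3 cup + 10 tbsp = 3.625 cup) × 19/8 × 127 g/cup ≈ 1093.4 g
chopped pecans: 2/3 cup × 19/8 × 110 g/cup ÷ 1000 g/kg ≈ 0.2 kg
applesauce: 140 g × 19/8 = 332.5 g
cake flour: 4 tsp × 19/8 = 9.5 tsp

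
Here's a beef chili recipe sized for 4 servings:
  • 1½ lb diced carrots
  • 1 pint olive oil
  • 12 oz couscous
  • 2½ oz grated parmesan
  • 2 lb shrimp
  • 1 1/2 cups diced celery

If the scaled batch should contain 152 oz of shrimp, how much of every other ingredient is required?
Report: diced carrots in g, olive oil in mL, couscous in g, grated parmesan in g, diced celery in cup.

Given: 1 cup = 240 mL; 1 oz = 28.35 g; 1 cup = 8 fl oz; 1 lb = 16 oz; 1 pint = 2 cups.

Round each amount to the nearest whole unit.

diced carrots: 3232 g; olive oil: 2280 mL; couscous: 1616 g; grated parmesan: 337 g; diced celery: 7 cup

The original recipe has 32 oz of shrimp, so the scaling factor is 152 ÷ 32 = 19/4 = 4.75.
diced carrots: 1.5 lb × 19/4 × 16 oz/lb × 28.35 g/oz ≈ 3232 g
olive oil: 1 pint × 19/4 × 2 cup/pint × 240 mL/cup = 2280 mL
couscous: 12 oz × 19/4 × 28.35 g/oz ≈ 1616 g
grated parmesan: 2.5 oz × 19/4 × 28.35 g/oz ≈ 337 g
diced celery: 1.5 cup × 19/4 ≈ 7 cup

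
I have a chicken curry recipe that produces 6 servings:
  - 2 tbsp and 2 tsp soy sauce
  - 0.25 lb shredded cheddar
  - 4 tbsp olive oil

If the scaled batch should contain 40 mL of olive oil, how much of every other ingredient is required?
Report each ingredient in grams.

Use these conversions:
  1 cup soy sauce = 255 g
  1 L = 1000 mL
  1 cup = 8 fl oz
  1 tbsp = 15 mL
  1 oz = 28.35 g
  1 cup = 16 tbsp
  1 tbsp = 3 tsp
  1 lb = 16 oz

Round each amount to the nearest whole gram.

The original recipe has 60 mL of olive oil, so the scaling factor is 40 ÷ 60 = 2/3.
soy sauce: (2 tbsp + 2 tsp = 8/3 tbsp) × 2/3 ÷ 16 tbsp/cup × 255 g/cup ≈ 28 g
shredded cheddar: 0.25 lb × 2/3 × 16 oz/lb × 28.35 g/oz ≈ 76 g

soy sauce: 28 g; shredded cheddar: 76 g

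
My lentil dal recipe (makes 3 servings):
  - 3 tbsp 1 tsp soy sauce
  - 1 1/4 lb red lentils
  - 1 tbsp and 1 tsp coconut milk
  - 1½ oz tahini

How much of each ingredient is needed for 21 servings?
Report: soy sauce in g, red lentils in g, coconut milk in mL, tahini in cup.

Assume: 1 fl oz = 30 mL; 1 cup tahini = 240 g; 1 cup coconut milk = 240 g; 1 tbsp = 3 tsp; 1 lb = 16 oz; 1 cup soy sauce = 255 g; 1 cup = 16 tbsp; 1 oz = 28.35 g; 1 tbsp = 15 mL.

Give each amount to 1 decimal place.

Scaling factor: 21/3 = 7.
soy sauce: (3 tbsp + 1 tsp = 10/3 tbsp) × 7 ÷ 16 tbsp/cup × 255 g/cup ≈ 371.9 g
red lentils: 1.25 lb × 7 × 16 oz/lb × 28.35 g/oz = 3969.0 g
coconut milk: (1 tbsp + 1 tsp = 4/3 tbsp) × 7 × 15 mL/tbsp = 140.0 mL
tahini: 1.5 oz × 7 × 28.35 g/oz ÷ 240 g/cup ≈ 1.2 cup

soy sauce: 371.9 g; red lentils: 3969.0 g; coconut milk: 140.0 mL; tahini: 1.2 cup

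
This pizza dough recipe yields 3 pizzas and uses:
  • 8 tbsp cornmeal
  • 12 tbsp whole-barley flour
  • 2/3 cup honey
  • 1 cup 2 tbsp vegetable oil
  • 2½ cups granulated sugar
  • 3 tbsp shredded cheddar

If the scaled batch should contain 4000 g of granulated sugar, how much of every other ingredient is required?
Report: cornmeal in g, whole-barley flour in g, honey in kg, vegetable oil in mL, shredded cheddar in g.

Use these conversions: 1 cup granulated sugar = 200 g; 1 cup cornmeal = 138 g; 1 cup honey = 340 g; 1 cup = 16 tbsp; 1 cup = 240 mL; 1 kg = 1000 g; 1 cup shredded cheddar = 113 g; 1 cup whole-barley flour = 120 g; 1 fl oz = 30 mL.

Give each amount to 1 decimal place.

cornmeal: 552.0 g; whole-barley flour: 720.0 g; honey: 1.8 kg; vegetable oil: 2160.0 mL; shredded cheddar: 169.5 g

The original recipe has 500 g of granulated sugar, so the scaling factor is 4000 ÷ 500 = 8.
cornmeal: 8 tbsp × 8 ÷ 16 tbsp/cup × 138 g/cup = 552.0 g
whole-barley flour: 12 tbsp × 8 ÷ 16 tbsp/cup × 120 g/cup = 720.0 g
honey: 2/3 cup × 8 × 340 g/cup ÷ 1000 g/kg ≈ 1.8 kg
vegetable oil: (1 cup + 2 tbsp = 1.125 cup) × 8 × 240 mL/cup = 2160.0 mL
shredded cheddar: 3 tbsp × 8 ÷ 16 tbsp/cup × 113 g/cup = 169.5 g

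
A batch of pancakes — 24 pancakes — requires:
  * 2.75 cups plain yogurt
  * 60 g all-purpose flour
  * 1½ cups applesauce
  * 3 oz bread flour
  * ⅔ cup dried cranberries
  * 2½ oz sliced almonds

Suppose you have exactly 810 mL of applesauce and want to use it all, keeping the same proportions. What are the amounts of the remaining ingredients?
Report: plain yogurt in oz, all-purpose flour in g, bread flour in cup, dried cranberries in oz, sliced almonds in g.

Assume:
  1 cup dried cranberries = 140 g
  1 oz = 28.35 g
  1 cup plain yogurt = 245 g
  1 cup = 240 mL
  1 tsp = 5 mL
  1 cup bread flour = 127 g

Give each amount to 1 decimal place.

plain yogurt: 53.5 oz; all-purpose flour: 135.0 g; bread flour: 1.5 cup; dried cranberries: 7.4 oz; sliced almonds: 159.5 g

The original recipe has 360 mL of applesauce, so the scaling factor is 810 ÷ 360 = 9/4 = 2.25.
plain yogurt: 2.75 cup × 9/4 × 245 g/cup ÷ 28.35 g/oz ≈ 53.5 oz
all-purpose flour: 60 g × 9/4 = 135.0 g
bread flour: 3 oz × 9/4 × 28.35 g/oz ÷ 127 g/cup ≈ 1.5 cup
dried cranberries: 2/3 cup × 9/4 × 140 g/cup ÷ 28.35 g/oz ≈ 7.4 oz
sliced almonds: 2.5 oz × 9/4 × 28.35 g/oz ≈ 159.5 g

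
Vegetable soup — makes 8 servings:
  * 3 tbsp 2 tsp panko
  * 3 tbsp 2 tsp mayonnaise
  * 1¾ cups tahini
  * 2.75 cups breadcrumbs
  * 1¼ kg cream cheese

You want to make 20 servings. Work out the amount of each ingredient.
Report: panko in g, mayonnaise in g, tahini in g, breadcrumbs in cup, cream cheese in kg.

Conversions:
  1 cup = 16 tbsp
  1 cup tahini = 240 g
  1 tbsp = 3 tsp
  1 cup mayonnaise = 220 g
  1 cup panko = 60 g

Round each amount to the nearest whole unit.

panko: 34 g; mayonnaise: 126 g; tahini: 1050 g; breadcrumbs: 7 cup; cream cheese: 3 kg

Scaling factor: 20/8 = 5/2 = 2.5.
panko: (3 tbsp + 2 tsp = 11/3 tbsp) × 5/2 ÷ 16 tbsp/cup × 60 g/cup ≈ 34 g
mayonnaise: (3 tbsp + 2 tsp = 11/3 tbsp) × 5/2 ÷ 16 tbsp/cup × 220 g/cup ≈ 126 g
tahini: 1.75 cup × 5/2 × 240 g/cup = 1050 g
breadcrumbs: 2.75 cup × 5/2 ≈ 7 cup
cream cheese: 1.25 kg × 5/2 ≈ 3 kg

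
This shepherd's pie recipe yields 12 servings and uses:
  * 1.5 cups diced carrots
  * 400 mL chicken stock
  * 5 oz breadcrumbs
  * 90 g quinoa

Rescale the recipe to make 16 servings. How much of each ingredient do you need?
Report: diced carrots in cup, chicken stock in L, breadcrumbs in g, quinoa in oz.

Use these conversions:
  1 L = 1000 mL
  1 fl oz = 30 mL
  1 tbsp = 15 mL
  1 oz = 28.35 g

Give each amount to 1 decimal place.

diced carrots: 2.0 cup; chicken stock: 0.5 L; breadcrumbs: 189.0 g; quinoa: 4.2 oz

Scaling factor: 16/12 = 4/3.
diced carrots: 1.5 cup × 4/3 = 2.0 cup
chicken stock: 400 mL × 4/3 ÷ 1000 mL/L ≈ 0.5 L
breadcrumbs: 5 oz × 4/3 × 28.35 g/oz = 189.0 g
quinoa: 90 g × 4/3 ÷ 28.35 g/oz ≈ 4.2 oz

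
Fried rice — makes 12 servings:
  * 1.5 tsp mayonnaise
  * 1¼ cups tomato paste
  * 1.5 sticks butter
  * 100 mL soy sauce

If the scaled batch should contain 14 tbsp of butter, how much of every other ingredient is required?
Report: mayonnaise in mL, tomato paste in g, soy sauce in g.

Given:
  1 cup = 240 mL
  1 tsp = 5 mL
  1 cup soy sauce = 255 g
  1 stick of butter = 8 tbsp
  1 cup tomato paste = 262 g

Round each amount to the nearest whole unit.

The original recipe has 12 tbsp of butter, so the scaling factor is 14 ÷ 12 = 7/6.
mayonnaise: 1.5 tsp × 7/6 × 5 mL/tsp ≈ 9 mL
tomato paste: 1.25 cup × 7/6 × 262 g/cup ≈ 382 g
soy sauce: 100 mL × 7/6 ÷ 240 mL/cup × 255 g/cup ≈ 124 g

mayonnaise: 9 mL; tomato paste: 382 g; soy sauce: 124 g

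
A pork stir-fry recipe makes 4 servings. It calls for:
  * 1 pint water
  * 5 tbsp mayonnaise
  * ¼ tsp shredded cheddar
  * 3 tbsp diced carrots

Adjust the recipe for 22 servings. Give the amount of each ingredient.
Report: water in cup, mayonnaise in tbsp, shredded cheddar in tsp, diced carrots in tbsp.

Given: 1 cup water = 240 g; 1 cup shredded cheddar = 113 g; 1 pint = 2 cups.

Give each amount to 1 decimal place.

Scaling factor: 22/4 = 11/2 = 5.5.
water: 1 pint × 11/2 × 2 cup/pint = 11.0 cup
mayonnaise: 5 tbsp × 11/2 = 27.5 tbsp
shredded cheddar: 0.25 tsp × 11/2 ≈ 1.4 tsp
diced carrots: 3 tbsp × 11/2 = 16.5 tbsp

water: 11.0 cup; mayonnaise: 27.5 tbsp; shredded cheddar: 1.4 tsp; diced carrots: 16.5 tbsp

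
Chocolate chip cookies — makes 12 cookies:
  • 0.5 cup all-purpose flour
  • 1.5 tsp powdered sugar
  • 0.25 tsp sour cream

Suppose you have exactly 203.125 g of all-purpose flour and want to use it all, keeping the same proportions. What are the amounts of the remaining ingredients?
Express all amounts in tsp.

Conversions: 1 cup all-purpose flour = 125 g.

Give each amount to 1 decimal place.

powdered sugar: 4.9 tsp; sour cream: 0.8 tsp

The original recipe has 62.5 g of all-purpose flour, so the scaling factor is 203.125 ÷ 62.5 = 13/4 = 3.25.
powdered sugar: 1.5 tsp × 13/4 ≈ 4.9 tsp
sour cream: 0.25 tsp × 13/4 ≈ 0.8 tsp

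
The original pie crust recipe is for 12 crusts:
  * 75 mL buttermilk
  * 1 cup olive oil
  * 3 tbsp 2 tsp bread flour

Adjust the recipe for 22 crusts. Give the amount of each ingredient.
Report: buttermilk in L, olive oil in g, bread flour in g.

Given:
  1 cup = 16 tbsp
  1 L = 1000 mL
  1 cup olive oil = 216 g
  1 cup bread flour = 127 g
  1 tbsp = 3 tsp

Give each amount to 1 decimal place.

Scaling factor: 22/12 = 11/6.
buttermilk: 75 mL × 11/6 ÷ 1000 mL/L ≈ 0.1 L
olive oil: 1 cup × 11/6 × 216 g/cup = 396.0 g
bread flour: (3 tbsp + 2 tsp = 11/3 tbsp) × 11/6 ÷ 16 tbsp/cup × 127 g/cup ≈ 53.4 g

buttermilk: 0.1 L; olive oil: 396.0 g; bread flour: 53.4 g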